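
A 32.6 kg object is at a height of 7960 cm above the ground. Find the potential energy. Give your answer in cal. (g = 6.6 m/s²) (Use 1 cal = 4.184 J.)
Convert to SI: m = 32.6 kg, h = 79.6 m
PE = mgh = (32.6)(6.6)(79.6) = 17126.7 J = 4093 cal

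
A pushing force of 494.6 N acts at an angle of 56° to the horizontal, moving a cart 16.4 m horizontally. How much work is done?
W = F·d·cosθ = (494.6)(16.4)cos(56°) = 4536 J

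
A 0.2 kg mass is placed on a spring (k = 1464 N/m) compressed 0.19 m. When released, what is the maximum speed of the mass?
½kx² = ½mv² ⇒ v = x√(k/m) = (0.19)√(1464/0.2) = 16.26 m/s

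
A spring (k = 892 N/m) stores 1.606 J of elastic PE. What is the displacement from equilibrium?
x = √(2·PE/k) = √(2·1.606/892) = 0.06001 m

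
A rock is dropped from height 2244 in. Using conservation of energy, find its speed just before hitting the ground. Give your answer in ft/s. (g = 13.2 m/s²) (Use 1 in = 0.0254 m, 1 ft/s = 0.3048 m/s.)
Convert to SI: h = 56.9976 m
mgh = ½mv² ⇒ v = √(2gh) = √(2·13.2·56.9976) = 38.7909 m/s = 127.3 ft/s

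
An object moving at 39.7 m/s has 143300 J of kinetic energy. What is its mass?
m = 2·KE/v² = 2·143300/(39.7)² = 181.8 kg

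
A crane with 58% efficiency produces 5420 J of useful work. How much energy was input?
W_in = W_out/η = 5420/0.58 = 9345 J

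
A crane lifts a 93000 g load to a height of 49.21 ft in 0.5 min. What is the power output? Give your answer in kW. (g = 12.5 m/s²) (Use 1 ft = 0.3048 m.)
Convert to SI: m = 93.0 kg, h = 14.9992 m, t = 30.0 s
P = mgh/t = (93.0)(12.5)(14.9992)/30.0 = 581.219 W = 0.5812 kW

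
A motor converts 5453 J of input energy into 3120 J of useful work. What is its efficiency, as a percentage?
η = W_out/W_in = 3120/5453 = 57.22%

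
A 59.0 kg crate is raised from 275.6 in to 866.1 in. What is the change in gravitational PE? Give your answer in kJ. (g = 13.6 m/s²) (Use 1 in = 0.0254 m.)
Convert to SI: m = 59.0 kg, Δh = 14.9987 m
ΔPE = mgΔh = (59.0)(13.6)(14.9987) = 12034.96 J = 12.03 kJ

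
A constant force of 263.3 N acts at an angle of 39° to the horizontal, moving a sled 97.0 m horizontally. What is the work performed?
W = F·d·cosθ = (263.3)(97.0)cos(39°) = 19850 J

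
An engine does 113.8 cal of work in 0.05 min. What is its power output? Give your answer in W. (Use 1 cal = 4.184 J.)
Convert to SI: W = 476.139 J, t = 3.0 s
P = W/t = 476.139/3.0 = 158.7 W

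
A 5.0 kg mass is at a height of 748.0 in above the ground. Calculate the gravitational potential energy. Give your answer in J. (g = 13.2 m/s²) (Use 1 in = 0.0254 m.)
Convert to SI: m = 5.0 kg, h = 18.9992 m
PE = mgh = (5.0)(13.2)(18.9992) = 1254 J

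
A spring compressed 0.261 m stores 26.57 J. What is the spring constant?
k = 2·PE/x² = 2·26.57/(0.261)² = 780.1 N/m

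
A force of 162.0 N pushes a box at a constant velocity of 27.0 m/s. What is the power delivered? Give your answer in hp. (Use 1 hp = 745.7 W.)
P = Fv = (162.0)(27.0) = 4374.0 W = 5.866 hp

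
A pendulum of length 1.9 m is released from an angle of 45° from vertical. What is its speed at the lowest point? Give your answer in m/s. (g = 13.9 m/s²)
h = L(1 − cosθ) = 1.9(1 − cos45°) = 0.556497 m
v = √(2gh) = √(2·13.9·0.556497) = 3.933 m/s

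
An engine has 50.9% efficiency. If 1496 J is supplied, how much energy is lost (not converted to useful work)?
W_lost = W_in(1 − η) = 1496·(1 − 0.509) = 734.5 J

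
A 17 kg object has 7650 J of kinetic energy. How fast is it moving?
v = √(2·KE/m) = √(2·7650/17) = 30.0 m/s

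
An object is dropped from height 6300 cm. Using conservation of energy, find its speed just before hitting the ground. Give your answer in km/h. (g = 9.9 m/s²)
Convert to SI: h = 63.0 m
mgh = ½mv² ⇒ v = √(2gh) = √(2·9.9·63.0) = 35.3186 m/s = 127.1 km/h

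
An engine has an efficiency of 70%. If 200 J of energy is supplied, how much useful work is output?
W_out = η·W_in = 0.7·200 = 140.0 J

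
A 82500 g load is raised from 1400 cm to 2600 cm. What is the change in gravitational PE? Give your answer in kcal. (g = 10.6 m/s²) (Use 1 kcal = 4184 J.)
Convert to SI: m = 82.5 kg, Δh = 12.0 m
ΔPE = mgΔh = (82.5)(10.6)(12.0) = 10494.0 J = 2.508 kcal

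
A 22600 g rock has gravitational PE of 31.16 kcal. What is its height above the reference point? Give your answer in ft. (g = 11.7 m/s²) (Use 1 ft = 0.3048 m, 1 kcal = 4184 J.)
Convert to SI: m = 22.6 kg, PE = 130373 J
h = PE/(mg) = 130373/(22.6·11.7) = 493.054 m = 1618 ft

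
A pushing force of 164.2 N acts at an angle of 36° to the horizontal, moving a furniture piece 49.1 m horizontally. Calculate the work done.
W = F·d·cosθ = (164.2)(49.1)cos(36°) = 6522 J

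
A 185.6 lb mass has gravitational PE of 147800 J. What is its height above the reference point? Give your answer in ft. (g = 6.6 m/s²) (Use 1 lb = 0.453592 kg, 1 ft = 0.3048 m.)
Convert to SI: m = 84.1867 kg, PE = 147800 J
h = PE/(mg) = 147800/(84.1867·6.6) = 266.003 m = 872.7 ft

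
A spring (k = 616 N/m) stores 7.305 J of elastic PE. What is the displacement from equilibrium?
x = √(2·PE/k) = √(2·7.305/616) = 0.154 m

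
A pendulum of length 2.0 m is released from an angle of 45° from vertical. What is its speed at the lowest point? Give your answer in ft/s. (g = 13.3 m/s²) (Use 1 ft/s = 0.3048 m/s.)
h = L(1 − cosθ) = 2.0(1 − cos45°) = 0.585786 m
v = √(2gh) = √(2·13.3·0.585786) = 3.94739 m/s = 12.95 ft/s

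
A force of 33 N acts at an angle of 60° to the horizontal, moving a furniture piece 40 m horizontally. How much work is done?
W = F·d·cosθ = (33)(40)cos(60°) = 660.0 J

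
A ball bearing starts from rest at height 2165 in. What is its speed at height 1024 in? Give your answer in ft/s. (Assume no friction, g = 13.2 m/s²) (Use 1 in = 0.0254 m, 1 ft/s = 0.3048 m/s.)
Convert to SI: h₁−h₂ = 28.9814 m
mgh₁ = mgh₂ + ½mv² ⇒ v = √(2g(h₁−h₂)) = √(2·13.2·28.9814) = 27.6606 m/s = 90.75 ft/s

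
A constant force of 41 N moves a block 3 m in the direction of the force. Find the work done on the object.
W = F·d = (41)(3) = 123.0 J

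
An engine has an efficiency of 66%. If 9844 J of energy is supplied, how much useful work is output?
W_out = η·W_in = 0.66·9844 = 6497.04 J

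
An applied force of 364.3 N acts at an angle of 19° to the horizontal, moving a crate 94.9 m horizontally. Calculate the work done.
W = F·d·cosθ = (364.3)(94.9)cos(19°) = 32690 J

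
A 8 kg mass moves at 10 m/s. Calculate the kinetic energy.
KE = ½mv² = ½(8)(10)² = 400.0 J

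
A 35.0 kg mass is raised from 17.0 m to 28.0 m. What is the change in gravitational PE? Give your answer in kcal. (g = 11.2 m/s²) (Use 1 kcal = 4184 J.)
ΔPE = mgΔh = (35.0)(11.2)(11.0) = 4312.0 J = 1.031 kcal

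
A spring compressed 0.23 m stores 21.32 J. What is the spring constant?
k = 2·PE/x² = 2·21.32/(0.23)² = 806.0 N/m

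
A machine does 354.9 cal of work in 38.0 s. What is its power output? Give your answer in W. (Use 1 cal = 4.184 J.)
Convert to SI: W = 1484.9 J, t = 38.0 s
P = W/t = 1484.9/38.0 = 39.08 W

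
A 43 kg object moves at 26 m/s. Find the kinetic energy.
KE = ½mv² = ½(43)(26)² = 14534.0 J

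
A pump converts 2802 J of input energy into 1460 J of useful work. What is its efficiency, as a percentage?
η = W_out/W_in = 1460/2802 = 52.11%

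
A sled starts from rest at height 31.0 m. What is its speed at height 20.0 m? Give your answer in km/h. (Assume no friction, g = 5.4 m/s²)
mgh₁ = mgh₂ + ½mv² ⇒ v = √(2g(h₁−h₂)) = √(2·5.4·11.0) = 10.8995 m/s = 39.24 km/h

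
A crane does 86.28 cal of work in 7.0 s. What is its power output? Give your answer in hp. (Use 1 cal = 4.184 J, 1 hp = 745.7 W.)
Convert to SI: W = 360.996 J, t = 7.0 s
P = W/t = 360.996/7.0 = 51.5708 W = 0.06916 hp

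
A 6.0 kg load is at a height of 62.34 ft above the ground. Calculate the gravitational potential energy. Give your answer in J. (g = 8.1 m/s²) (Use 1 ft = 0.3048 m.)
Convert to SI: m = 6.0 kg, h = 19.0012 m
PE = mgh = (6.0)(8.1)(19.0012) = 923.5 J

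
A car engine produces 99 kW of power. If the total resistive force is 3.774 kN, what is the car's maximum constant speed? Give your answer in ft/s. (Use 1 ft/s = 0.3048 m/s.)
Convert to SI: F = 3774.0 N
P = Fv ⇒ v = P/F = 99000 W/3774.0 N = 26.2321 m/s = 86.06 ft/s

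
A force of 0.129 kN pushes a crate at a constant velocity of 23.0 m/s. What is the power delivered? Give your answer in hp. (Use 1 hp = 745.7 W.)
Convert to SI: F = 129.0 N, v = 23.0 m/s
P = Fv = (129.0)(23.0) = 2967.0 W = 3.979 hp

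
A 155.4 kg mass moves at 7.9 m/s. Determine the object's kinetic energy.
KE = ½mv² = ½(155.4)(7.9)² = 4849 J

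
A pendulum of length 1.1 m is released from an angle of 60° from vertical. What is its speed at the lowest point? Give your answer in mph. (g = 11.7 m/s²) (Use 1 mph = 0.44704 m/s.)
h = L(1 − cosθ) = 1.1(1 − cos60°) = 0.55 m
v = √(2gh) = √(2·11.7·0.55) = 3.58748 m/s = 8.025 mph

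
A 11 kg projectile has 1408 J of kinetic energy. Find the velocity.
v = √(2·KE/m) = √(2·1408/11) = 16.0 m/s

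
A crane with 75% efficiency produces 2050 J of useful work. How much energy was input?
W_in = W_out/η = 2050/0.75 = 2733 J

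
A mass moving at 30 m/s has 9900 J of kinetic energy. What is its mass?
m = 2·KE/v² = 2·9900/(30)² = 22.0 kg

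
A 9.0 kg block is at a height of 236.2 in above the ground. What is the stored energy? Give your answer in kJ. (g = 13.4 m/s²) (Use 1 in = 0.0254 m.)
Convert to SI: m = 9.0 kg, h = 5.99948 m
PE = mgh = (9.0)(13.4)(5.99948) = 723.537 J = 0.7235 kJ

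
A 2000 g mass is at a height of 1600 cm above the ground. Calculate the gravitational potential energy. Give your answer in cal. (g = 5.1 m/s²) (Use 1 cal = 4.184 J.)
Convert to SI: m = 2.0 kg, h = 16.0 m
PE = mgh = (2.0)(5.1)(16.0) = 163.2 J = 39.01 cal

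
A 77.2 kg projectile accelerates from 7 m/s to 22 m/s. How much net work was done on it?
W = ΔKE = ½m(v₂² − v₁²) = ½(77.2)(22² − 7²) = 16791.0 J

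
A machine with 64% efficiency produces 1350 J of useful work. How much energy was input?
W_in = W_out/η = 1350/0.64 = 2109 J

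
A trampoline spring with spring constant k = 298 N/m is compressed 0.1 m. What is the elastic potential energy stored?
PE = ½kx² = ½(298)(0.1)² = 1.49 J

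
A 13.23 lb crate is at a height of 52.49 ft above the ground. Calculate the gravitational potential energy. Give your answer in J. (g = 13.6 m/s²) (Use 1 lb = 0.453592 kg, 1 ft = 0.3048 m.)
Convert to SI: m = 6.00102 kg, h = 15.999 m
PE = mgh = (6.00102)(13.6)(15.999) = 1306 J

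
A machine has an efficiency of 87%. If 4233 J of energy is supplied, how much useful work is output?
W_out = η·W_in = 0.87·4233 = 3682.71 J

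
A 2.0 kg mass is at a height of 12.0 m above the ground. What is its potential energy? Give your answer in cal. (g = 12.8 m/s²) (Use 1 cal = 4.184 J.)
PE = mgh = (2.0)(12.8)(12.0) = 307.2 J = 73.42 cal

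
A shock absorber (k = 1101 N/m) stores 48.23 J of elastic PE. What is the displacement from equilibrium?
x = √(2·PE/k) = √(2·48.23/1101) = 0.296 m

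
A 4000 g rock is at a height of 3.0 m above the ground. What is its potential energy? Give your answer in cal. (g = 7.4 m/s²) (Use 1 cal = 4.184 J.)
Convert to SI: m = 4.0 kg, h = 3.0 m
PE = mgh = (4.0)(7.4)(3.0) = 88.8 J = 21.22 cal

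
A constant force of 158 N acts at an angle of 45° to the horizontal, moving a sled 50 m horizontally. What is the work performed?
W = F·d·cosθ = (158)(50)cos(45°) = 5586 J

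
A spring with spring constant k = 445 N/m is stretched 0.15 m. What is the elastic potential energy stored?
PE = ½kx² = ½(445)(0.15)² = 5.006 J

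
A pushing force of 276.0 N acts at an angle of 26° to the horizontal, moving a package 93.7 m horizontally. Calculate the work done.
W = F·d·cosθ = (276.0)(93.7)cos(26°) = 23240 J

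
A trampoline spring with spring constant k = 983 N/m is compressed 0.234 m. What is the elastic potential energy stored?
PE = ½kx² = ½(983)(0.234)² = 26.91 J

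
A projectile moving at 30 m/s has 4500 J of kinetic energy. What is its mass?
m = 2·KE/v² = 2·4500/(30)² = 10.0 kg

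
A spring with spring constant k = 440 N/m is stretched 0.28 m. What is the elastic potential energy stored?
PE = ½kx² = ½(440)(0.28)² = 17.25 J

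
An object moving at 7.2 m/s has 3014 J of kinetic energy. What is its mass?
m = 2·KE/v² = 2·3014/(7.2)² = 116.3 kg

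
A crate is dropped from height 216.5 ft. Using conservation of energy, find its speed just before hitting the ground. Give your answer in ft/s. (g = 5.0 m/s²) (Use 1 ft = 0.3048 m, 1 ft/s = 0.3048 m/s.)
Convert to SI: h = 65.9892 m
mgh = ½mv² ⇒ v = √(2gh) = √(2·5.0·65.9892) = 25.6884 m/s = 84.28 ft/s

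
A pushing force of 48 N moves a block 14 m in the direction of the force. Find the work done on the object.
W = F·d = (48)(14) = 672.0 J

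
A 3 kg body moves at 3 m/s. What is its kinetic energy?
KE = ½mv² = ½(3)(3)² = 13.5 J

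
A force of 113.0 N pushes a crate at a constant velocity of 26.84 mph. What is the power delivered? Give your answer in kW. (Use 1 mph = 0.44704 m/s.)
Convert to SI: F = 113.0 N, v = 11.9986 m/s
P = Fv = (113.0)(11.9986) = 1355.84 W = 1.356 kW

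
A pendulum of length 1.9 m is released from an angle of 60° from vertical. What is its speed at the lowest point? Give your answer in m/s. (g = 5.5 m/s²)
h = L(1 − cosθ) = 1.9(1 − cos60°) = 0.95 m
v = √(2gh) = √(2·5.5·0.95) = 3.233 m/s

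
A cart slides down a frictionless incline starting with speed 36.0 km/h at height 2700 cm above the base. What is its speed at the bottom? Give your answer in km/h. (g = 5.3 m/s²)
Convert to SI: v₀ = 10.0 m/s, h = 27.0 m
½mv₀² + mgh = ½mv² ⇒ v = √(v₀² + 2gh) = √(10.0² + 2·5.3·27.0) = 19.652 m/s = 70.75 km/h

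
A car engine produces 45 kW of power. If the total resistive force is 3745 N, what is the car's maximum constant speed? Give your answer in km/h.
P = Fv ⇒ v = P/F = 45000 W/3745.0 N = 12.016 m/s = 43.26 km/h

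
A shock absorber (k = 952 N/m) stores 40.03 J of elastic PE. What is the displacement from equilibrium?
x = √(2·PE/k) = √(2·40.03/952) = 0.29 m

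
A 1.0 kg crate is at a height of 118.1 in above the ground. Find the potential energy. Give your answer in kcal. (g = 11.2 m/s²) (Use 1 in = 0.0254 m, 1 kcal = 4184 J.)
Convert to SI: m = 1.0 kg, h = 2.99974 m
PE = mgh = (1.0)(11.2)(2.99974) = 33.5971 J = 0.00803 kcal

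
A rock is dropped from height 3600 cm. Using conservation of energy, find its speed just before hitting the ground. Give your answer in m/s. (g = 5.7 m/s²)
Convert to SI: h = 36.0 m
mgh = ½mv² ⇒ v = √(2gh) = √(2·5.7·36.0) = 20.26 m/s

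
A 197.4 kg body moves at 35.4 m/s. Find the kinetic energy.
KE = ½mv² = ½(197.4)(35.4)² = 123700 J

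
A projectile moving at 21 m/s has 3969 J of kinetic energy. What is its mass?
m = 2·KE/v² = 2·3969/(21)² = 18.0 kg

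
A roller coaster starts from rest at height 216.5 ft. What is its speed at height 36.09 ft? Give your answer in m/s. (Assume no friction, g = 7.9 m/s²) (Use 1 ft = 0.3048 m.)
Convert to SI: h₁−h₂ = 54.989 m
mgh₁ = mgh₂ + ½mv² ⇒ v = √(2g(h₁−h₂)) = √(2·7.9·54.989) = 29.48 m/s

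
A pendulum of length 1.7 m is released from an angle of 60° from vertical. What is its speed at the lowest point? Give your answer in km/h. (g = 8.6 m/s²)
h = L(1 − cosθ) = 1.7(1 − cos60°) = 0.85 m
v = √(2gh) = √(2·8.6·0.85) = 3.82361 m/s = 13.76 km/h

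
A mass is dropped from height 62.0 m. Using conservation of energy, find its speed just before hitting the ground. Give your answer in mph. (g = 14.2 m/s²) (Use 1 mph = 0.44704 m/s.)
mgh = ½mv² ⇒ v = √(2gh) = √(2·14.2·62.0) = 41.9619 m/s = 93.87 mph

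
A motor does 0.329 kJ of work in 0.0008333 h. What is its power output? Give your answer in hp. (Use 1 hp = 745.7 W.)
Convert to SI: W = 329.0 J, t = 2.99988 s
P = W/t = 329.0/2.99988 = 109.671 W = 0.1471 hp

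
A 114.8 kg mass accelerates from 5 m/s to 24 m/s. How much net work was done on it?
W = ΔKE = ½m(v₂² − v₁²) = ½(114.8)(24² − 5²) = 31627.4 J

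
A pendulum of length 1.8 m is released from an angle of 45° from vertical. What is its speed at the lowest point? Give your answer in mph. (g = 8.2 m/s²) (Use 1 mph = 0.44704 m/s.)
h = L(1 − cosθ) = 1.8(1 − cos45°) = 0.527208 m
v = √(2gh) = √(2·8.2·0.527208) = 2.94044 m/s = 6.578 mph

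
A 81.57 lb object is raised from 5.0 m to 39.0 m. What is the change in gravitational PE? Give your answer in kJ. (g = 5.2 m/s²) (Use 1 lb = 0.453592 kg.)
Convert to SI: m = 36.9995 kg, Δh = 34.0 m
ΔPE = mgΔh = (36.9995)(5.2)(34.0) = 6541.51 J = 6.542 kJ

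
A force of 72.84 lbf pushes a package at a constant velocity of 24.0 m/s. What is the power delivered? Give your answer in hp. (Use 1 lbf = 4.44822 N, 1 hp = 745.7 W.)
Convert to SI: F = 324.008 N, v = 24.0 m/s
P = Fv = (324.008)(24.0) = 7776.2 W = 10.43 hp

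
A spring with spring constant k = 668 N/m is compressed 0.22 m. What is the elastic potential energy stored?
PE = ½kx² = ½(668)(0.22)² = 16.17 J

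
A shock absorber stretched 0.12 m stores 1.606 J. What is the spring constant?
k = 2·PE/x² = 2·1.606/(0.12)² = 223.1 N/m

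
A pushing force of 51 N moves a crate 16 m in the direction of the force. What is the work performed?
W = F·d = (51)(16) = 816.0 J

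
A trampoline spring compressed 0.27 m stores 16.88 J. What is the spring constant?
k = 2·PE/x² = 2·16.88/(0.27)² = 463.1 N/m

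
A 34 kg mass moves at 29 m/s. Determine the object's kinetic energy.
KE = ½mv² = ½(34)(29)² = 14297.0 J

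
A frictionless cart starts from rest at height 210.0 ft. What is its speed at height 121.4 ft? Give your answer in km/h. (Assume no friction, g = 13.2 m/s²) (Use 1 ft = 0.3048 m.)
Convert to SI: h₁−h₂ = 27.0053 m
mgh₁ = mgh₂ + ½mv² ⇒ v = √(2g(h₁−h₂)) = √(2·13.2·27.0053) = 26.7009 m/s = 96.12 km/h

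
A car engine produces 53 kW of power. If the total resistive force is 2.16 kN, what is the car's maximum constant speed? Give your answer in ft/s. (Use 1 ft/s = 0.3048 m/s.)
Convert to SI: F = 2160.0 N
P = Fv ⇒ v = P/F = 53000 W/2160.0 N = 24.537 m/s = 80.5 ft/s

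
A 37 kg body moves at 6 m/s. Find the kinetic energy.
KE = ½mv² = ½(37)(6)² = 666.0 J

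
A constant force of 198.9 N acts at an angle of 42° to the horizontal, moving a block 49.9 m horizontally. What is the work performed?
W = F·d·cosθ = (198.9)(49.9)cos(42°) = 7376 J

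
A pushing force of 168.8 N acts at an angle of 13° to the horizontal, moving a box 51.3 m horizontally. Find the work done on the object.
W = F·d·cosθ = (168.8)(51.3)cos(13°) = 8437 J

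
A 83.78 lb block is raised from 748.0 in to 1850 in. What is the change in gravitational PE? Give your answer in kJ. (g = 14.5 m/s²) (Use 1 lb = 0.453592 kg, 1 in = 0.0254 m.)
Convert to SI: m = 38.0019 kg, Δh = 27.9908 m
ΔPE = mgΔh = (38.0019)(14.5)(27.9908) = 15423.7 J = 15.42 kJ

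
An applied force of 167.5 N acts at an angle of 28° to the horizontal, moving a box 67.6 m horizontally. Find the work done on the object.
W = F·d·cosθ = (167.5)(67.6)cos(28°) = 9998 J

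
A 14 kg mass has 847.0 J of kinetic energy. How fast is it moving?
v = √(2·KE/m) = √(2·847.0/14) = 11.0 m/s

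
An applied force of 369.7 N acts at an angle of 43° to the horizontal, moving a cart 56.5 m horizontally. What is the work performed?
W = F·d·cosθ = (369.7)(56.5)cos(43°) = 15280 J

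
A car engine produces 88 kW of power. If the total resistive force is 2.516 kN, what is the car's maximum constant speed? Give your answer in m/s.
Convert to SI: F = 2516.0 N
P = Fv ⇒ v = P/F = 88000 W/2516.0 N = 34.98 m/s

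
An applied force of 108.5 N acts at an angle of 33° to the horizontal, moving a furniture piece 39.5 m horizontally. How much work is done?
W = F·d·cosθ = (108.5)(39.5)cos(33°) = 3594 J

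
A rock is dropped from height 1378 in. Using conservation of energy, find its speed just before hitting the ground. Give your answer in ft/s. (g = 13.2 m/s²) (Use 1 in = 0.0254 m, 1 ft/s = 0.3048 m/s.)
Convert to SI: h = 35.0012 m
mgh = ½mv² ⇒ v = √(2gh) = √(2·13.2·35.0012) = 30.3979 m/s = 99.73 ft/s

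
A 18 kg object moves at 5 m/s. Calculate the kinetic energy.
KE = ½mv² = ½(18)(5)² = 225.0 J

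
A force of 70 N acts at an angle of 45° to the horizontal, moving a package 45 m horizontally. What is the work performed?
W = F·d·cosθ = (70)(45)cos(45°) = 2227 J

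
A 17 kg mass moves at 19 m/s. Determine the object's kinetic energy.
KE = ½mv² = ½(17)(19)² = 3068.5 J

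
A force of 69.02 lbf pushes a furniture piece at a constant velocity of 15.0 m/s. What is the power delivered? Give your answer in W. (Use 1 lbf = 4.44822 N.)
Convert to SI: F = 307.016 N, v = 15.0 m/s
P = Fv = (307.016)(15.0) = 4605 W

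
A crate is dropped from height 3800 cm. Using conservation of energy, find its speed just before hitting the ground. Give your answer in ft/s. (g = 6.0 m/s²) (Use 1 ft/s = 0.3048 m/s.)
Convert to SI: h = 38.0 m
mgh = ½mv² ⇒ v = √(2gh) = √(2·6.0·38.0) = 21.3542 m/s = 70.06 ft/s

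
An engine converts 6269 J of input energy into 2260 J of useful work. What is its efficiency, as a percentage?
η = W_out/W_in = 2260/6269 = 36.05%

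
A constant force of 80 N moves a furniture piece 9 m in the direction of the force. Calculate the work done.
W = F·d = (80)(9) = 720.0 J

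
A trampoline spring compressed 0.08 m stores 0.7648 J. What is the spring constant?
k = 2·PE/x² = 2·0.7648/(0.08)² = 239.0 N/m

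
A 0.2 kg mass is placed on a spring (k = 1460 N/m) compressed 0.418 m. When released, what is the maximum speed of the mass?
½kx² = ½mv² ⇒ v = x√(k/m) = (0.418)√(1460/0.2) = 35.71 m/s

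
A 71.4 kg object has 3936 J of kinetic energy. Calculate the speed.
v = √(2·KE/m) = √(2·3936/71.4) = 10.5 m/s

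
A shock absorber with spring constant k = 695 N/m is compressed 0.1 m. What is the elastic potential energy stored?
PE = ½kx² = ½(695)(0.1)² = 3.475 J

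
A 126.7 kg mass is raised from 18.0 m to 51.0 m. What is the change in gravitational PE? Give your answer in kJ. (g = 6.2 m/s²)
ΔPE = mgΔh = (126.7)(6.2)(33.0) = 25922.8 J = 25.92 kJ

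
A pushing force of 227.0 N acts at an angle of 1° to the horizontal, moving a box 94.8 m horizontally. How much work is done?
W = F·d·cosθ = (227.0)(94.8)cos(1°) = 21520 J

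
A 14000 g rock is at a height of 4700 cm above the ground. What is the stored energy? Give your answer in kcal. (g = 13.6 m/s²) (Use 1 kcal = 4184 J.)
Convert to SI: m = 14.0 kg, h = 47.0 m
PE = mgh = (14.0)(13.6)(47.0) = 8948.8 J = 2.139 kcal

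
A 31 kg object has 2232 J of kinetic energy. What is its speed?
v = √(2·KE/m) = √(2·2232/31) = 12.0 m/s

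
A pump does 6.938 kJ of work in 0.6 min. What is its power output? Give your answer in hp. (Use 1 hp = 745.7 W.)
Convert to SI: W = 6938.0 J, t = 36.0 s
P = W/t = 6938.0/36.0 = 192.722 W = 0.2584 hp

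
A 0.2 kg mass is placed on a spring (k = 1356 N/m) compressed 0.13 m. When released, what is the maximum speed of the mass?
½kx² = ½mv² ⇒ v = x√(k/m) = (0.13)√(1356/0.2) = 10.7 m/s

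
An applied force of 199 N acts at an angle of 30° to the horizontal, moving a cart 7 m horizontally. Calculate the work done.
W = F·d·cosθ = (199)(7)cos(30°) = 1206 J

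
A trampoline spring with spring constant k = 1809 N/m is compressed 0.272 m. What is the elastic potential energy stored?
PE = ½kx² = ½(1809)(0.272)² = 66.92 J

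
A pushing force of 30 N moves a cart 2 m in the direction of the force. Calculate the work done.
W = F·d = (30)(2) = 60.0 J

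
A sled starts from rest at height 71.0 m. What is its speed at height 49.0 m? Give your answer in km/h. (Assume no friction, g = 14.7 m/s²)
mgh₁ = mgh₂ + ½mv² ⇒ v = √(2g(h₁−h₂)) = √(2·14.7·22.0) = 25.4323 m/s = 91.56 km/h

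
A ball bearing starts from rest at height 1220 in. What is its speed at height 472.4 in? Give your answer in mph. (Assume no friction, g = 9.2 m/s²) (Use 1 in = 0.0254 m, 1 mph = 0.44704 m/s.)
Convert to SI: h₁−h₂ = 18.989 m
mgh₁ = mgh₂ + ½mv² ⇒ v = √(2g(h₁−h₂)) = √(2·9.2·18.989) = 18.6922 m/s = 41.81 mph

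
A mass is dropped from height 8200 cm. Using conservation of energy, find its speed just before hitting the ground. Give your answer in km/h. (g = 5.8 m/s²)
Convert to SI: h = 82.0 m
mgh = ½mv² ⇒ v = √(2gh) = √(2·5.8·82.0) = 30.8415 m/s = 111.0 km/h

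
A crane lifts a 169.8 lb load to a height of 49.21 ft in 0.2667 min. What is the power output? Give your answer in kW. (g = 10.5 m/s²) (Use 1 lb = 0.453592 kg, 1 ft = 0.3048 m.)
Convert to SI: m = 77.0199 kg, h = 14.9992 m, t = 16.002 s
P = mgh/t = (77.0199)(10.5)(14.9992)/16.002 = 758.03 W = 0.758 kW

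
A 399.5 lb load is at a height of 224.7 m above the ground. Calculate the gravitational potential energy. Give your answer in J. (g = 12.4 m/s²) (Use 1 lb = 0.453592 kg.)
Convert to SI: m = 181.21 kg, h = 224.7 m
PE = mgh = (181.21)(12.4)(224.7) = 504900 J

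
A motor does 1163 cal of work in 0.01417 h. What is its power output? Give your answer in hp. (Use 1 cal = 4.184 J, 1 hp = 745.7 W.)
Convert to SI: W = 4865.99 J, t = 51.012 s
P = W/t = 4865.99/51.012 = 95.3892 W = 0.1279 hp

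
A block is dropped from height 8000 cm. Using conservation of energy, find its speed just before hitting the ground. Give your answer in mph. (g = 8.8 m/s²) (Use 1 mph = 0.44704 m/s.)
Convert to SI: h = 80.0 m
mgh = ½mv² ⇒ v = √(2gh) = √(2·8.8·80.0) = 37.5233 m/s = 83.94 mph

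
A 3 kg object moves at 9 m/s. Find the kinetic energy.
KE = ½mv² = ½(3)(9)² = 121.5 J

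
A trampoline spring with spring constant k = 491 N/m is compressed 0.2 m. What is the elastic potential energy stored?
PE = ½kx² = ½(491)(0.2)² = 9.82 J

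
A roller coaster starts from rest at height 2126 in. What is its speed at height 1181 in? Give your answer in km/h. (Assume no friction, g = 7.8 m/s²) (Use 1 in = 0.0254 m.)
Convert to SI: h₁−h₂ = 24.003 m
mgh₁ = mgh₂ + ½mv² ⇒ v = √(2g(h₁−h₂)) = √(2·7.8·24.003) = 19.3506 m/s = 69.66 km/h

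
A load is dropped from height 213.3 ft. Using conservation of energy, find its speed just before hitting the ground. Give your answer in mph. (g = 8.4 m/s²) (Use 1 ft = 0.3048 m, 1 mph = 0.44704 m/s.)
Convert to SI: h = 65.0138 m
mgh = ½mv² ⇒ v = √(2gh) = √(2·8.4·65.0138) = 33.0489 m/s = 73.93 mph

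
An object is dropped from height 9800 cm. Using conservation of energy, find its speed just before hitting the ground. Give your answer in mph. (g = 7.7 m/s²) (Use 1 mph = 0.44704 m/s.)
Convert to SI: h = 98.0 m
mgh = ½mv² ⇒ v = √(2gh) = √(2·7.7·98.0) = 38.8484 m/s = 86.9 mph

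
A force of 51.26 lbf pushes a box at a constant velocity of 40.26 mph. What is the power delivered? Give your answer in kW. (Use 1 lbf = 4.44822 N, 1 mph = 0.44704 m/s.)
Convert to SI: F = 228.016 N, v = 17.9978 m/s
P = Fv = (228.016)(17.9978) = 4103.79 W = 4.104 kW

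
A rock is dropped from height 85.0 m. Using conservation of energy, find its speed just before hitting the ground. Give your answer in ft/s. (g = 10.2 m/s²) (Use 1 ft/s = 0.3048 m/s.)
mgh = ½mv² ⇒ v = √(2gh) = √(2·10.2·85.0) = 41.6413 m/s = 136.6 ft/s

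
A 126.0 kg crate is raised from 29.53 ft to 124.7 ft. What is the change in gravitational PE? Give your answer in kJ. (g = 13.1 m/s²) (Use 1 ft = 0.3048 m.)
Convert to SI: m = 126.0 kg, Δh = 29.0078 m
ΔPE = mgΔh = (126.0)(13.1)(29.0078) = 47880.3 J = 47.88 kJ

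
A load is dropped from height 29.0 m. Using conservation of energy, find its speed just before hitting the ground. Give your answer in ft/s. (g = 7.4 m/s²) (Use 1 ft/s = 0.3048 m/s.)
mgh = ½mv² ⇒ v = √(2gh) = √(2·7.4·29.0) = 20.7171 m/s = 67.97 ft/s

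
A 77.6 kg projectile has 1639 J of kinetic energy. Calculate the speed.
v = √(2·KE/m) = √(2·1639/77.6) = 6.499 m/s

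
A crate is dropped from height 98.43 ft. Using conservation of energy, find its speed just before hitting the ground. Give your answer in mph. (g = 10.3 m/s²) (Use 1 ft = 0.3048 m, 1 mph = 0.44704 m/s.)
Convert to SI: h = 30.0015 m
mgh = ½mv² ⇒ v = √(2gh) = √(2·10.3·30.0015) = 24.8602 m/s = 55.61 mph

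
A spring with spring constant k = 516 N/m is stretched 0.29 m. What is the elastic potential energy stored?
PE = ½kx² = ½(516)(0.29)² = 21.7 J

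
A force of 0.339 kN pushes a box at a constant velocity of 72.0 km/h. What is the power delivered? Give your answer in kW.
Convert to SI: F = 339.0 N, v = 20.0 m/s
P = Fv = (339.0)(20.0) = 6780.0 W = 6.78 kW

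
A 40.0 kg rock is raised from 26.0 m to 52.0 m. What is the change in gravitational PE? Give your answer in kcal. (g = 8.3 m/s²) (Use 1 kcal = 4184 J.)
ΔPE = mgΔh = (40.0)(8.3)(26.0) = 8632.0 J = 2.063 kcal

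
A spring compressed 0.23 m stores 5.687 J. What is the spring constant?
k = 2·PE/x² = 2·5.687/(0.23)² = 215.0 N/m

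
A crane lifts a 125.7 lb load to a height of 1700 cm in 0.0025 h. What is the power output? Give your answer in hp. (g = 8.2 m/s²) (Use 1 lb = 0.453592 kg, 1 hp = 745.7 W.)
Convert to SI: m = 57.0165 kg, h = 17.0 m, t = 9.0 s
P = mgh/t = (57.0165)(8.2)(17.0)/9.0 = 883.122 W = 1.184 hp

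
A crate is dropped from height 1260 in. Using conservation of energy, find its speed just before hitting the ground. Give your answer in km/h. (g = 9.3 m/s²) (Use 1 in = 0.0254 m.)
Convert to SI: h = 32.004 m
mgh = ½mv² ⇒ v = √(2gh) = √(2·9.3·32.004) = 24.3982 m/s = 87.83 km/h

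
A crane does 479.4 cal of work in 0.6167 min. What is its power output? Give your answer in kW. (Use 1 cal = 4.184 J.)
Convert to SI: W = 2005.81 J, t = 37.002 s
P = W/t = 2005.81/37.002 = 54.2081 W = 0.05421 kW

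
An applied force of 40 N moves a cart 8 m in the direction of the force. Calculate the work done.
W = F·d = (40)(8) = 320.0 J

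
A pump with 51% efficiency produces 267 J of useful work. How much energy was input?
W_in = W_out/η = 267/0.51 = 523.5 J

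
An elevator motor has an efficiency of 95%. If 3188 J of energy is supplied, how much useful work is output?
W_out = η·W_in = 0.95·3188 = 3028.6 J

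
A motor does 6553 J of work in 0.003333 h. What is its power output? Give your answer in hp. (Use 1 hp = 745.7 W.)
Convert to SI: W = 6553.0 J, t = 11.9988 s
P = W/t = 6553.0/11.9988 = 546.138 W = 0.7324 hp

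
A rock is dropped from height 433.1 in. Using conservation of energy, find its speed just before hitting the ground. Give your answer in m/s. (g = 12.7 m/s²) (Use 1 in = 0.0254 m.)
Convert to SI: h = 11.0007 m
mgh = ½mv² ⇒ v = √(2gh) = √(2·12.7·11.0007) = 16.72 m/s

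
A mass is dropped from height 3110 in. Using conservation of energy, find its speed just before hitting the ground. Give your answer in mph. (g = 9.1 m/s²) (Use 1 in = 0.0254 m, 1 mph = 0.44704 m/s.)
Convert to SI: h = 78.994 m
mgh = ½mv² ⇒ v = √(2gh) = √(2·9.1·78.994) = 37.9169 m/s = 84.82 mph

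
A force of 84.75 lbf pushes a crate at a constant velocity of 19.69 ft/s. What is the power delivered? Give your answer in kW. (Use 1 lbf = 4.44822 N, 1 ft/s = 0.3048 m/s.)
Convert to SI: F = 376.987 N, v = 6.00151 m/s
P = Fv = (376.987)(6.00151) = 2262.49 W = 2.262 kW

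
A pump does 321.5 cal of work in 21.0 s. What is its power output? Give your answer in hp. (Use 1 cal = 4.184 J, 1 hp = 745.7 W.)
Convert to SI: W = 1345.16 J, t = 21.0 s
P = W/t = 1345.16/21.0 = 64.055 W = 0.0859 hp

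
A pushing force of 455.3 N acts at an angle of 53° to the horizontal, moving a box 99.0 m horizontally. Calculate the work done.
W = F·d·cosθ = (455.3)(99.0)cos(53°) = 27130 J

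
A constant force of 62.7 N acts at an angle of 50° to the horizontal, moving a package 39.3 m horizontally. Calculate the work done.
W = F·d·cosθ = (62.7)(39.3)cos(50°) = 1584 J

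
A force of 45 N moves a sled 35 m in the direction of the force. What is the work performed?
W = F·d = (45)(35) = 1575 J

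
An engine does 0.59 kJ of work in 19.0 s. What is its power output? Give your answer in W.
Convert to SI: W = 590.0 J, t = 19.0 s
P = W/t = 590.0/19.0 = 31.05 W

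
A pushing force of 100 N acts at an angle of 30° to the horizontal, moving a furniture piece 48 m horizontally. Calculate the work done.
W = F·d·cosθ = (100)(48)cos(30°) = 4157 J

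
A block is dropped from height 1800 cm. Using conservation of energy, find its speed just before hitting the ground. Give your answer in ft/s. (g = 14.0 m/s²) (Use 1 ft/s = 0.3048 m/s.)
Convert to SI: h = 18.0 m
mgh = ½mv² ⇒ v = √(2gh) = √(2·14.0·18.0) = 22.4499 m/s = 73.65 ft/s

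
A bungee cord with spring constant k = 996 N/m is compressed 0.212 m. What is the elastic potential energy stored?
PE = ½kx² = ½(996)(0.212)² = 22.38 J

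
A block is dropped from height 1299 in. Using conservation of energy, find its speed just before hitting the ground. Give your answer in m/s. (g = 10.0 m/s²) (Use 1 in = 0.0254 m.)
Convert to SI: h = 32.9946 m
mgh = ½mv² ⇒ v = √(2gh) = √(2·10.0·32.9946) = 25.69 m/s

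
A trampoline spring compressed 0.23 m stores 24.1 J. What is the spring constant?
k = 2·PE/x² = 2·24.1/(0.23)² = 911.2 N/m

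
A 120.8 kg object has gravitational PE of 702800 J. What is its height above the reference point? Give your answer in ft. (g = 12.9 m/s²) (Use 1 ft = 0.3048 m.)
h = PE/(mg) = 702800/(120.8·12.9) = 450.999 m = 1480 ft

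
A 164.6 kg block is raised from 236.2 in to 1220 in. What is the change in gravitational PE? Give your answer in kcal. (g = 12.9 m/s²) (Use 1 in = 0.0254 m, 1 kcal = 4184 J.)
Convert to SI: m = 164.6 kg, Δh = 24.9885 m
ΔPE = mgΔh = (164.6)(12.9)(24.9885) = 53059.1 J = 12.68 kcal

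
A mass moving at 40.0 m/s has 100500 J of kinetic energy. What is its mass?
m = 2·KE/v² = 2·100500/(40.0)² = 125.6 kg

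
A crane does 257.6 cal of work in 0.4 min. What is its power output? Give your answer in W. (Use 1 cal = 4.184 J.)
Convert to SI: W = 1077.8 J, t = 24.0 s
P = W/t = 1077.8/24.0 = 44.91 W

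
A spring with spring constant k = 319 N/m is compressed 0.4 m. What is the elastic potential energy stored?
PE = ½kx² = ½(319)(0.4)² = 25.52 J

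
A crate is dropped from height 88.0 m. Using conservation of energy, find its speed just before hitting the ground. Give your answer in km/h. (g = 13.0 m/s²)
mgh = ½mv² ⇒ v = √(2gh) = √(2·13.0·88.0) = 47.833 m/s = 172.2 km/h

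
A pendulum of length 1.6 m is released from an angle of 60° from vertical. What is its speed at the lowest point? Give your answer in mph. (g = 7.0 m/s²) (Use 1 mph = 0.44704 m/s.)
h = L(1 − cosθ) = 1.6(1 − cos60°) = 0.8 m
v = √(2gh) = √(2·7.0·0.8) = 3.34664 m/s = 7.486 mph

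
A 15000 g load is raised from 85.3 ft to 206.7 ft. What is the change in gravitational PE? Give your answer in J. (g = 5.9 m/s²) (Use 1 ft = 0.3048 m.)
Convert to SI: m = 15.0 kg, Δh = 37.0027 m
ΔPE = mgΔh = (15.0)(5.9)(37.0027) = 3275 J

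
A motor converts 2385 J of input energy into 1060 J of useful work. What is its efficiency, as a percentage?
η = W_out/W_in = 1060/2385 = 44.44%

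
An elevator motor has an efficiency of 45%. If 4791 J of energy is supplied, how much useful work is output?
W_out = η·W_in = 0.45·4791 = 2155.95 J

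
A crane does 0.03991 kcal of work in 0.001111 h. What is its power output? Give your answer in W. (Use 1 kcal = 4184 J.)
Convert to SI: W = 166.983 J, t = 3.9996 s
P = W/t = 166.983/3.9996 = 41.75 W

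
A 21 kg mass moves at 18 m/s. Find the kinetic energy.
KE = ½mv² = ½(21)(18)² = 3402.0 J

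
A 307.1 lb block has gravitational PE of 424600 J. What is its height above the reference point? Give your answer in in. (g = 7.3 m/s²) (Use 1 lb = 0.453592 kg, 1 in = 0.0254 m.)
Convert to SI: m = 139.298 kg, PE = 424600 J
h = PE/(mg) = 424600/(139.298·7.3) = 417.553 m = 16440 in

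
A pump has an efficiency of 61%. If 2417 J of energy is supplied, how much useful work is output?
W_out = η·W_in = 0.61·2417 = 1474.37 J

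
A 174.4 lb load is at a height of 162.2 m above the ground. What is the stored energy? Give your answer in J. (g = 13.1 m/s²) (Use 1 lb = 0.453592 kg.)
Convert to SI: m = 79.1064 kg, h = 162.2 m
PE = mgh = (79.1064)(13.1)(162.2) = 168100 J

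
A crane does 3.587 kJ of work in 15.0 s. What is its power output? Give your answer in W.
Convert to SI: W = 3587.0 J, t = 15.0 s
P = W/t = 3587.0/15.0 = 239.1 W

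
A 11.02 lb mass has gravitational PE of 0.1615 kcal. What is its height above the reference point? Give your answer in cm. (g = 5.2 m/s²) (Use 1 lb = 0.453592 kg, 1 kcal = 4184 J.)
Convert to SI: m = 4.99858 kg, PE = 675.716 J
h = PE/(mg) = 675.716/(4.99858·5.2) = 25.9964 m = 2600 cm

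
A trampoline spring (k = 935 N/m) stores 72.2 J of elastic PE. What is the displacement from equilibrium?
x = √(2·PE/k) = √(2·72.2/935) = 0.393 m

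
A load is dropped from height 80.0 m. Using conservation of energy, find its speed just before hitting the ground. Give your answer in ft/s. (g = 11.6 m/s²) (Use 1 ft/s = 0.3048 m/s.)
mgh = ½mv² ⇒ v = √(2gh) = √(2·11.6·80.0) = 43.0813 m/s = 141.3 ft/s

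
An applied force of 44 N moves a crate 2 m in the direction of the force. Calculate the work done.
W = F·d = (44)(2) = 88.0 J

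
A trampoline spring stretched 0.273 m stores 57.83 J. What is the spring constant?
k = 2·PE/x² = 2·57.83/(0.273)² = 1552 N/m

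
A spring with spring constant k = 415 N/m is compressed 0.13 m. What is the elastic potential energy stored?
PE = ½kx² = ½(415)(0.13)² = 3.507 J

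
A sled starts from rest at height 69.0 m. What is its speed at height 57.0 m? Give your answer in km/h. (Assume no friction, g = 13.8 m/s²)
mgh₁ = mgh₂ + ½mv² ⇒ v = √(2g(h₁−h₂)) = √(2·13.8·12.0) = 18.1989 m/s = 65.52 km/h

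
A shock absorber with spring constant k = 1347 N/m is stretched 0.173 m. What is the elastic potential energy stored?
PE = ½kx² = ½(1347)(0.173)² = 20.16 J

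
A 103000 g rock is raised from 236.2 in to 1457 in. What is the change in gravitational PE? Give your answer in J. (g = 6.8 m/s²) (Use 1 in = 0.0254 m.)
Convert to SI: m = 103.0 kg, Δh = 31.0083 m
ΔPE = mgΔh = (103.0)(6.8)(31.0083) = 21720 J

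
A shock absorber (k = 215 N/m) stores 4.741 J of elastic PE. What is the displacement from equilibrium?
x = √(2·PE/k) = √(2·4.741/215) = 0.21 m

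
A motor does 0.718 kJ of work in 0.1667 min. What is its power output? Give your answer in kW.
Convert to SI: W = 718.0 J, t = 10.002 s
P = W/t = 718.0/10.002 = 71.7856 W = 0.07179 kW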